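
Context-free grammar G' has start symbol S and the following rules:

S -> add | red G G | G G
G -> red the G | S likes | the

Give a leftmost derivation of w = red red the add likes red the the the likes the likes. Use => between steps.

S => red G G   [S -> red G G]
red G G => red red the G G   [G -> red the G]
red red the G G => red red the S likes G   [G -> S likes]
red red the S likes G => red red the add likes G   [S -> add]
red red the add likes G => red red the add likes red the G   [G -> red the G]
red red the add likes red the G => red red the add likes red the S likes   [G -> S likes]
red red the add likes red the S likes => red red the add likes red the G G likes   [S -> G G]
red red the add likes red the G G likes => red red the add likes red the S likes G likes   [G -> S likes]
red red the add likes red the S likes G likes => red red the add likes red the G G likes G likes   [S -> G G]
red red the add likes red the G G likes G likes => red red the add likes red the the G likes G likes   [G -> the]
red red the add likes red the the G likes G likes => red red the add likes red the the the likes G likes   [G -> the]
red red the add likes red the the the likes G likes => red red the add likes red the the the likes the likes   [G -> the]

S => red G G => red red the G G => red red the S likes G => red red the add likes G => red red the add likes red the G => red red the add likes red the S likes => red red the add likes red the G G likes => red red the add likes red the S likes G likes => red red the add likes red the G G likes G likes => red red the add likes red the the G likes G likes => red red the add likes red the the the likes G likes => red red the add likes red the the the likes the likes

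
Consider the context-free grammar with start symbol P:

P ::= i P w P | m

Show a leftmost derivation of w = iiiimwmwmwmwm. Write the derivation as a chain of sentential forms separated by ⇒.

P⇒iPwP⇒iiPwPwP⇒iiiPwPwPwP⇒iiiiPwPwPwPwP⇒iiiimwPwPwPwP⇒iiiimwmwPwPwP⇒iiiimwmwmwPwP⇒iiiimwmwmwmwP⇒iiiimwmwmwmwm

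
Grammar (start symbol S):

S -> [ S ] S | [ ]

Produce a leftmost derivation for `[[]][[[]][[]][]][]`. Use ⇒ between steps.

S ⇒ [S]S ⇒ [[]]S ⇒ [[]][S]S ⇒ [[]][[S]S]S ⇒ [[]][[[]]S]S ⇒ [[]][[[]][S]S]S ⇒ [[]][[[]][[]]S]S ⇒ [[]][[[]][[]][]]S ⇒ [[]][[[]][[]][]][]

S ⇒ [S]S   [S -> [ S ] S]
[S]S ⇒ [[]]S   [S -> [ ]]
[[]]S ⇒ [[]][S]S   [S -> [ S ] S]
[[]][S]S ⇒ [[]][[S]S]S   [S -> [ S ] S]
[[]][[S]S]S ⇒ [[]][[[]]S]S   [S -> [ ]]
[[]][[[]]S]S ⇒ [[]][[[]][S]S]S   [S -> [ S ] S]
[[]][[[]][S]S]S ⇒ [[]][[[]][[]]S]S   [S -> [ ]]
[[]][[[]][[]]S]S ⇒ [[]][[[]][[]][]]S   [S -> [ ]]
[[]][[[]][[]][]]S ⇒ [[]][[[]][[]][]][]   [S -> [ ]]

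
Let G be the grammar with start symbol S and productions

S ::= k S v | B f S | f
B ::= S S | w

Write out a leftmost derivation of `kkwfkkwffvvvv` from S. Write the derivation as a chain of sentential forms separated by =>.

S => kSv => kkSvv => kkBfSvv => kkwfSvv => kkwfkSvvv => kkwfkkSvvvv => kkwfkkBfSvvvv => kkwfkkwfSvvvv => kkwfkkwffvvvv

S => kSv   [S ::= k S v]
kSv => kkSvv   [S ::= k S v]
kkSvv => kkBfSvv   [S ::= B f S]
kkBfSvv => kkwfSvv   [B ::= w]
kkwfSvv => kkwfkSvvv   [S ::= k S v]
kkwfkSvvv => kkwfkkSvvvv   [S ::= k S v]
kkwfkkSvvvv => kkwfkkBfSvvvv   [S ::= B f S]
kkwfkkBfSvvvv => kkwfkkwfSvvvv   [B ::= w]
kkwfkkwfSvvvv => kkwfkkwffvvvv   [S ::= f]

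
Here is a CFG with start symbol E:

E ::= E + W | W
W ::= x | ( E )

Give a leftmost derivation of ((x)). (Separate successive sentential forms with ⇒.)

E ⇒ W ⇒ (E) ⇒ (W) ⇒ ((E)) ⇒ ((W)) ⇒ ((x))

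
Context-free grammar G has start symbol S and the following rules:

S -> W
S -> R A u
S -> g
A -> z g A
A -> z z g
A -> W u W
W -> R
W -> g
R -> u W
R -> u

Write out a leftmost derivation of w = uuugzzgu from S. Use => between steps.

S => RAu => uWAu => uRAu => uuWAu => uuRAu => uuuWAu => uuugAu => uuugzzgu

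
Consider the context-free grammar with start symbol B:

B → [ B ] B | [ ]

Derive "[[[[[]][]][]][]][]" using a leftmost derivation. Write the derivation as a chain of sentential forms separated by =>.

B => [B]B => [[B]B]B => [[[B]B]B]B => [[[[B]B]B]B]B => [[[[[]]B]B]B]B => [[[[[]][]]B]B]B => [[[[[]][]][]]B]B => [[[[[]][]][]][]]B => [[[[[]][]][]][]][]

B => [B]B   [B → [ B ] B]
[B]B => [[B]B]B   [B → [ B ] B]
[[B]B]B => [[[B]B]B]B   [B → [ B ] B]
[[[B]B]B]B => [[[[B]B]B]B]B   [B → [ B ] B]
[[[[B]B]B]B]B => [[[[[]]B]B]B]B   [B → [ ]]
[[[[[]]B]B]B]B => [[[[[]][]]B]B]B   [B → [ ]]
[[[[[]][]]B]B]B => [[[[[]][]][]]B]B   [B → [ ]]
[[[[[]][]][]]B]B => [[[[[]][]][]][]]B   [B → [ ]]
[[[[[]][]][]][]]B => [[[[[]][]][]][]][]   [B → [ ]]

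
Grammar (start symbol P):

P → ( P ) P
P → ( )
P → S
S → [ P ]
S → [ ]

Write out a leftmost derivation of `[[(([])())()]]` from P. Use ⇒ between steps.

P ⇒ S ⇒ [P] ⇒ [S] ⇒ [[P]] ⇒ [[(P)P]] ⇒ [[((P)P)P]] ⇒ [[((S)P)P]] ⇒ [[(([])P)P]] ⇒ [[(([])())P]] ⇒ [[(([])())()]]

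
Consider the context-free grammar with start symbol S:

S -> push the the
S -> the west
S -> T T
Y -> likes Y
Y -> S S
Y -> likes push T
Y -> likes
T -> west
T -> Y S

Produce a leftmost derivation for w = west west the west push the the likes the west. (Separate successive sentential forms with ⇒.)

S ⇒ T T   [S -> T T]
T T ⇒ Y S T   [T -> Y S]
Y S T ⇒ S S S T   [Y -> S S]
S S S T ⇒ T T S S T   [S -> T T]
T T S S T ⇒ west T S S T   [T -> west]
west T S S T ⇒ west west S S T   [T -> west]
west west S S T ⇒ west west the west S T   [S -> the west]
west west the west S T ⇒ west west the west push the the T   [S -> push the the]
west west the west push the the T ⇒ west west the west push the the Y S   [T -> Y S]
west west the west push the the Y S ⇒ west west the west push the the likes S   [Y -> likes]
west west the west push the the likes S ⇒ west west the west push the the likes the west   [S -> the west]

S ⇒ T T ⇒ Y S T ⇒ S S S T ⇒ T T S S T ⇒ west T S S T ⇒ west west S S T ⇒ west west the west S T ⇒ west west the west push the the T ⇒ west west the west push the the Y S ⇒ west west the west push the the likes S ⇒ west west the west push the the likes the west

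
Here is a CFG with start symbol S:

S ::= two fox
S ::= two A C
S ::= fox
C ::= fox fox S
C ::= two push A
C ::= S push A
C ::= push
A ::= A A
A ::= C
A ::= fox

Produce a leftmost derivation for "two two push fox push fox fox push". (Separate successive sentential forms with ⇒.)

S ⇒ two A C ⇒ two C C ⇒ two two push A C ⇒ two two push A A C ⇒ two two push A A A C ⇒ two two push A A A A C ⇒ two two push fox A A A C ⇒ two two push fox C A A C ⇒ two two push fox push A A C ⇒ two two push fox push fox A C ⇒ two two push fox push fox fox C ⇒ two two push fox push fox fox push

S ⇒ two A C   [S ::= two A C]
two A C ⇒ two C C   [A ::= C]
two C C ⇒ two two push A C   [C ::= two push A]
two two push A C ⇒ two two push A A C   [A ::= A A]
two two push A A C ⇒ two two push A A A C   [A ::= A A]
two two push A A A C ⇒ two two push A A A A C   [A ::= A A]
two two push A A A A C ⇒ two two push fox A A A C   [A ::= fox]
two two push fox A A A C ⇒ two two push fox C A A C   [A ::= C]
two two push fox C A A C ⇒ two two push fox push A A C   [C ::= push]
two two push fox push A A C ⇒ two two push fox push fox A C   [A ::= fox]
two two push fox push fox A C ⇒ two two push fox push fox fox C   [A ::= fox]
two two push fox push fox fox C ⇒ two two push fox push fox fox push   [C ::= push]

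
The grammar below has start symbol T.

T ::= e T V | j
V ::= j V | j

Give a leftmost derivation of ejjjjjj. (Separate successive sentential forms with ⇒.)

T⇒eTV⇒ejV⇒ejjV⇒ejjjV⇒ejjjjV⇒ejjjjjV⇒ejjjjjj

T ⇒ eTV   [T ::= e T V]
eTV ⇒ ejV   [T ::= j]
ejV ⇒ ejjV   [V ::= j V]
ejjV ⇒ ejjjV   [V ::= j V]
ejjjV ⇒ ejjjjV   [V ::= j V]
ejjjjV ⇒ ejjjjjV   [V ::= j V]
ejjjjjV ⇒ ejjjjjj   [V ::= j]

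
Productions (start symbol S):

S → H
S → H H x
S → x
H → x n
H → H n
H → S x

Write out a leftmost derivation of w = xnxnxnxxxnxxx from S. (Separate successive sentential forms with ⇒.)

S⇒HHx⇒xnHx⇒xnSxx⇒xnHHxxx⇒xnSxHxxx⇒xnHHxxHxxx⇒xnxnHxxHxxx⇒xnxnxnxxHxxx⇒xnxnxnxxxnxxx

S ⇒ HHx   [S → H H x]
HHx ⇒ xnHx   [H → x n]
xnHx ⇒ xnSxx   [H → S x]
xnSxx ⇒ xnHHxxx   [S → H H x]
xnHHxxx ⇒ xnSxHxxx   [H → S x]
xnSxHxxx ⇒ xnHHxxHxxx   [S → H H x]
xnHHxxHxxx ⇒ xnxnHxxHxxx   [H → x n]
xnxnHxxHxxx ⇒ xnxnxnxxHxxx   [H → x n]
xnxnxnxxHxxx ⇒ xnxnxnxxxnxxx   [H → x n]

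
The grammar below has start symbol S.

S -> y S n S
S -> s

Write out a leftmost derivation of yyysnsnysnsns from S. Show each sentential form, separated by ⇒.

S ⇒ ySnS ⇒ yySnSnS ⇒ yyySnSnSnS ⇒ yyysnSnSnS ⇒ yyysnsnSnS ⇒ yyysnsnySnSnS ⇒ yyysnsnysnSnS ⇒ yyysnsnysnsnS ⇒ yyysnsnysnsns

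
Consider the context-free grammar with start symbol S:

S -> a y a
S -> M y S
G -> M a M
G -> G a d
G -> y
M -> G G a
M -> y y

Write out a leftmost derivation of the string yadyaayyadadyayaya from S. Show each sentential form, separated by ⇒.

S ⇒ MyS ⇒ GGayS ⇒ GadGayS ⇒ GadadGayS ⇒ MaMadadGayS ⇒ GGaaMadadGayS ⇒ GadGaaMadadGayS ⇒ yadGaaMadadGayS ⇒ yadyaaMadadGayS ⇒ yadyaayyadadGayS ⇒ yadyaayyadadyayS ⇒ yadyaayyadadyayaya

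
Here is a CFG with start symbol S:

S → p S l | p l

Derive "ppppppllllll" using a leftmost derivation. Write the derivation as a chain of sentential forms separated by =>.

S => pSl => ppSll => pppSlll => ppppSllll => pppppSlllll => ppppppllllll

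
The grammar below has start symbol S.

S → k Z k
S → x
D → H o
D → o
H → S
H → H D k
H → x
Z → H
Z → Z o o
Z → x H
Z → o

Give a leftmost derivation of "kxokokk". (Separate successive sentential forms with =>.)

S=>kZk=>kHk=>kHDkk=>kHDkDkk=>kSDkDkk=>kxDkDkk=>kxokDkk=>kxokokk

S => kZk   [S → k Z k]
kZk => kHk   [Z → H]
kHk => kHDkk   [H → H D k]
kHDkk => kHDkDkk   [H → H D k]
kHDkDkk => kSDkDkk   [H → S]
kSDkDkk => kxDkDkk   [S → x]
kxDkDkk => kxokDkk   [D → o]
kxokDkk => kxokokk   [D → o]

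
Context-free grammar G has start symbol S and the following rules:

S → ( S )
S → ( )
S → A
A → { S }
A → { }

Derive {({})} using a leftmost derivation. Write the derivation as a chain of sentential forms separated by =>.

S => A => {S} => {(S)} => {(A)} => {({})}

S => A   [S → A]
A => {S}   [A → { S }]
{S} => {(S)}   [S → ( S )]
{(S)} => {(A)}   [S → A]
{(A)} => {({})}   [A → { }]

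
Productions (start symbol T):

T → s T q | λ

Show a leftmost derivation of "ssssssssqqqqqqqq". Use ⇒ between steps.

T ⇒ sTq   [T → s T q]
sTq ⇒ ssTqq   [T → s T q]
ssTqq ⇒ sssTqqq   [T → s T q]
sssTqqq ⇒ ssssTqqqq   [T → s T q]
ssssTqqqq ⇒ sssssTqqqqq   [T → s T q]
sssssTqqqqq ⇒ ssssssTqqqqqq   [T → s T q]
ssssssTqqqqqq ⇒ sssssssTqqqqqqq   [T → s T q]
sssssssTqqqqqqq ⇒ ssssssssTqqqqqqqq   [T → s T q]
ssssssssTqqqqqqqq ⇒ ssssssssqqqqqqqq   [T → λ]

T⇒sTq⇒ssTqq⇒sssTqqq⇒ssssTqqqq⇒sssssTqqqqq⇒ssssssTqqqqqq⇒sssssssTqqqqqqq⇒ssssssssTqqqqqqqq⇒ssssssssqqqqqqqq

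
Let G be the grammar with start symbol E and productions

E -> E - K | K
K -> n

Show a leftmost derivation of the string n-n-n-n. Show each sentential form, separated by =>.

E=>E-K=>E-K-K=>E-K-K-K=>K-K-K-K=>n-K-K-K=>n-n-K-K=>n-n-n-K=>n-n-n-n

E => E-K   [E -> E - K]
E-K => E-K-K   [E -> E - K]
E-K-K => E-K-K-K   [E -> E - K]
E-K-K-K => K-K-K-K   [E -> K]
K-K-K-K => n-K-K-K   [K -> n]
n-K-K-K => n-n-K-K   [K -> n]
n-n-K-K => n-n-n-K   [K -> n]
n-n-n-K => n-n-n-n   [K -> n]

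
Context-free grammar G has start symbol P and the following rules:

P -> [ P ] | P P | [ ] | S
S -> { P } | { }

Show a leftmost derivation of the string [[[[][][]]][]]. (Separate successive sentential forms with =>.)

P => [P] => [PP] => [[P]P] => [[[P]]P] => [[[PP]]P] => [[[PPP]]P] => [[[[]PP]]P] => [[[[][]P]]P] => [[[[][][]]]P] => [[[[][][]]][]]

P => [P]   [P -> [ P ]]
[P] => [PP]   [P -> P P]
[PP] => [[P]P]   [P -> [ P ]]
[[P]P] => [[[P]]P]   [P -> [ P ]]
[[[P]]P] => [[[PP]]P]   [P -> P P]
[[[PP]]P] => [[[PPP]]P]   [P -> P P]
[[[PPP]]P] => [[[[]PP]]P]   [P -> [ ]]
[[[[]PP]]P] => [[[[][]P]]P]   [P -> [ ]]
[[[[][]P]]P] => [[[[][][]]]P]   [P -> [ ]]
[[[[][][]]]P] => [[[[][][]]][]]   [P -> [ ]]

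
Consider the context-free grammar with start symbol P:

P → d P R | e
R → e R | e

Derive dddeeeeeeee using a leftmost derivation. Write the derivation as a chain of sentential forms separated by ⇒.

P ⇒ dPR   [P → d P R]
dPR ⇒ ddPRR   [P → d P R]
ddPRR ⇒ dddPRRR   [P → d P R]
dddPRRR ⇒ dddeRRR   [P → e]
dddeRRR ⇒ dddeeRRR   [R → e R]
dddeeRRR ⇒ dddeeeRRR   [R → e R]
dddeeeRRR ⇒ dddeeeeRRR   [R → e R]
dddeeeeRRR ⇒ dddeeeeeRR   [R → e]
dddeeeeeRR ⇒ dddeeeeeeR   [R → e]
dddeeeeeeR ⇒ dddeeeeeeeR   [R → e R]
dddeeeeeeeR ⇒ dddeeeeeeee   [R → e]

P ⇒ dPR ⇒ ddPRR ⇒ dddPRRR ⇒ dddeRRR ⇒ dddeeRRR ⇒ dddeeeRRR ⇒ dddeeeeRRR ⇒ dddeeeeeRR ⇒ dddeeeeeeR ⇒ dddeeeeeeeR ⇒ dddeeeeeeee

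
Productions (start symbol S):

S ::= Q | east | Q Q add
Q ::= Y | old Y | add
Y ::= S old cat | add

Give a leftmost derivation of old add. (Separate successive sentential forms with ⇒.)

S ⇒ Q ⇒ old Y ⇒ old add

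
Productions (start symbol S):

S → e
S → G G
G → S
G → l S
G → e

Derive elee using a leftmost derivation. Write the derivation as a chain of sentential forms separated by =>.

S => GG   [S → G G]
GG => SG   [G → S]
SG => eG   [S → e]
eG => eS   [G → S]
eS => eGG   [S → G G]
eGG => elSG   [G → l S]
elSG => eleG   [S → e]
eleG => eleS   [G → S]
eleS => elee   [S → e]

S=>GG=>SG=>eG=>eS=>eGG=>elSG=>eleG=>eleS=>elee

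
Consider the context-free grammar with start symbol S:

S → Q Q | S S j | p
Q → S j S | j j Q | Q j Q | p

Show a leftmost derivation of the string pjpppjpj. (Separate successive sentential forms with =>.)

S => SSj   [S → S S j]
SSj => SSjSj   [S → S S j]
SSjSj => QQSjSj   [S → Q Q]
QQSjSj => SjSQSjSj   [Q → S j S]
SjSQSjSj => pjSQSjSj   [S → p]
pjSQSjSj => pjpQSjSj   [S → p]
pjpQSjSj => pjppSjSj   [Q → p]
pjppSjSj => pjpppjSj   [S → p]
pjpppjSj => pjpppjpj   [S → p]

S=>SSj=>SSjSj=>QQSjSj=>SjSQSjSj=>pjSQSjSj=>pjpQSjSj=>pjppSjSj=>pjpppjSj=>pjpppjpj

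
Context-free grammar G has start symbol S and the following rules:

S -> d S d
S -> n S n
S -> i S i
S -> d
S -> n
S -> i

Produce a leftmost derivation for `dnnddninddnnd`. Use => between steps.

S => dSd   [S -> d S d]
dSd => dnSnd   [S -> n S n]
dnSnd => dnnSnnd   [S -> n S n]
dnnSnnd => dnndSdnnd   [S -> d S d]
dnndSdnnd => dnnddSddnnd   [S -> d S d]
dnnddSddnnd => dnnddnSnddnnd   [S -> n S n]
dnnddnSnddnnd => dnnddninddnnd   [S -> i]

S => dSd => dnSnd => dnnSnnd => dnndSdnnd => dnnddSddnnd => dnnddnSnddnnd => dnnddninddnnd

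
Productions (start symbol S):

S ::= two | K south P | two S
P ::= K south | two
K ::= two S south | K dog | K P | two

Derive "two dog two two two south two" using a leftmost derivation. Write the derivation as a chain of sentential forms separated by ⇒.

S ⇒ K south P ⇒ K P south P ⇒ K P P south P ⇒ K P P P south P ⇒ K dog P P P south P ⇒ two dog P P P south P ⇒ two dog two P P south P ⇒ two dog two two P south P ⇒ two dog two two two south P ⇒ two dog two two two south two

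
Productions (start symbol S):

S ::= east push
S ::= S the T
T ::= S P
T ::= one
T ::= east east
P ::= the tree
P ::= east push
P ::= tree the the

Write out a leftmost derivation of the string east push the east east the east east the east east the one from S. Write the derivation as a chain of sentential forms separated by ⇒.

S ⇒ S the T ⇒ S the T the T ⇒ S the T the T the T ⇒ S the T the T the T the T ⇒ east push the T the T the T the T ⇒ east push the east east the T the T the T ⇒ east push the east east the east east the T the T ⇒ east push the east east the east east the east east the T ⇒ east push the east east the east east the east east the one

S ⇒ S the T   [S ::= S the T]
S the T ⇒ S the T the T   [S ::= S the T]
S the T the T ⇒ S the T the T the T   [S ::= S the T]
S the T the T the T ⇒ S the T the T the T the T   [S ::= S the T]
S the T the T the T the T ⇒ east push the T the T the T the T   [S ::= east push]
east push the T the T the T the T ⇒ east push the east east the T the T the T   [T ::= east east]
east push the east east the T the T the T ⇒ east push the east east the east east the T the T   [T ::= east east]
east push the east east the east east the T the T ⇒ east push the east east the east east the east east the T   [T ::= east east]
east push the east east the east east the east east the T ⇒ east push the east east the east east the east east the one   [T ::= one]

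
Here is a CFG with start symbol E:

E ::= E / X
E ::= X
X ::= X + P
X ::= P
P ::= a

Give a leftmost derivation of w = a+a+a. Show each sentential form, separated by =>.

E=>X=>X+P=>X+P+P=>P+P+P=>a+P+P=>a+a+P=>a+a+a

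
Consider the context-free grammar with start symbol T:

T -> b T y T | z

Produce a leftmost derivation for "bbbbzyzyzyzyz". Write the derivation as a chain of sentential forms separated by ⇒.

T⇒bTyT⇒bbTyTyT⇒bbbTyTyTyT⇒bbbbTyTyTyTyT⇒bbbbzyTyTyTyT⇒bbbbzyzyTyTyT⇒bbbbzyzyzyTyT⇒bbbbzyzyzyzyT⇒bbbbzyzyzyzyz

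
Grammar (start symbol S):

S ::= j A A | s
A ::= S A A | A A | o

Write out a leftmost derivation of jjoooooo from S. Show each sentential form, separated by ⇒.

S ⇒ jAA   [S ::= j A A]
jAA ⇒ jAAA   [A ::= A A]
jAAA ⇒ jSAAAA   [A ::= S A A]
jSAAAA ⇒ jjAAAAAA   [S ::= j A A]
jjAAAAAA ⇒ jjoAAAAA   [A ::= o]
jjoAAAAA ⇒ jjooAAAA   [A ::= o]
jjooAAAA ⇒ jjoooAAA   [A ::= o]
jjoooAAA ⇒ jjooooAA   [A ::= o]
jjooooAA ⇒ jjoooooA   [A ::= o]
jjoooooA ⇒ jjoooooo   [A ::= o]

S ⇒ jAA ⇒ jAAA ⇒ jSAAAA ⇒ jjAAAAAA ⇒ jjoAAAAA ⇒ jjooAAAA ⇒ jjoooAAA ⇒ jjooooAA ⇒ jjoooooA ⇒ jjoooooo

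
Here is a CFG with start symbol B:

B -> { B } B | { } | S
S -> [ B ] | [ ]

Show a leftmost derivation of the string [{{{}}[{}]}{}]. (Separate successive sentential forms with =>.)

B => S => [B] => [{B}B] => [{{B}B}B] => [{{{}}B}B] => [{{{}}S}B] => [{{{}}[B]}B] => [{{{}}[{}]}B] => [{{{}}[{}]}{}]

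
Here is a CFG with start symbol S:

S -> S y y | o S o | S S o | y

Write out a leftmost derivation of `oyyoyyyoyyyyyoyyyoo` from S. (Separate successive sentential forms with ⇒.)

S ⇒ oSo ⇒ oSSoo ⇒ oSyySoo ⇒ oSSoyySoo ⇒ oSyySoyySoo ⇒ oSyyyySoyySoo ⇒ oSSoyyyySoyySoo ⇒ oSyySoyyyySoyySoo ⇒ oSSoyySoyyyySoyySoo ⇒ oySoyySoyyyySoyySoo ⇒ oyyoyySoyyyySoyySoo ⇒ oyyoyyyoyyyySoyySoo ⇒ oyyoyyyoyyyyyoyySoo ⇒ oyyoyyyoyyyyyoyyyoo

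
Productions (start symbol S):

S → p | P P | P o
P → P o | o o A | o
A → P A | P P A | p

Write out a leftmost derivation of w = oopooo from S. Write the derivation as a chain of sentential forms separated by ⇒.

S⇒PP⇒PoP⇒PooP⇒ooAooP⇒oopooP⇒oopooo

S ⇒ PP   [S → P P]
PP ⇒ PoP   [P → P o]
PoP ⇒ PooP   [P → P o]
PooP ⇒ ooAooP   [P → o o A]
ooAooP ⇒ oopooP   [A → p]
oopooP ⇒ oopooo   [P → o]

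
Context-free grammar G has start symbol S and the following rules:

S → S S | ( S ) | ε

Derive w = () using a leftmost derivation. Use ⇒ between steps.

S ⇒ SS   [S → S S]
SS ⇒ SSS   [S → S S]
SSS ⇒ SSSS   [S → S S]
SSSS ⇒ SSSSS   [S → S S]
SSSSS ⇒ (S)SSSS   [S → ( S )]
(S)SSSS ⇒ ()SSSS   [S → ε]
()SSSS ⇒ ()SSS   [S → ε]
()SSS ⇒ ()SS   [S → ε]
()SS ⇒ ()S   [S → ε]
()S ⇒ ()   [S → ε]

S⇒SS⇒SSS⇒SSSS⇒SSSSS⇒(S)SSSS⇒()SSSS⇒()SSS⇒()SS⇒()S⇒()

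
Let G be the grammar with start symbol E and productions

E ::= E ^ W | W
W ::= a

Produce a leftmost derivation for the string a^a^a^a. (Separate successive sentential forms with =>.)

E=>E^W=>E^W^W=>E^W^W^W=>W^W^W^W=>a^W^W^W=>a^a^W^W=>a^a^a^W=>a^a^a^a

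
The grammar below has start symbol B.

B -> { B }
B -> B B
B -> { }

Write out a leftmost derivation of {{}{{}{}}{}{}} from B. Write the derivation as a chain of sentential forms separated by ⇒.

B ⇒ {B} ⇒ {BB} ⇒ {{}B} ⇒ {{}BB} ⇒ {{}{B}B} ⇒ {{}{BB}B} ⇒ {{}{{}B}B} ⇒ {{}{{}{}}B} ⇒ {{}{{}{}}BB} ⇒ {{}{{}{}}{}B} ⇒ {{}{{}{}}{}{}}

B ⇒ {B}   [B -> { B }]
{B} ⇒ {BB}   [B -> B B]
{BB} ⇒ {{}B}   [B -> { }]
{{}B} ⇒ {{}BB}   [B -> B B]
{{}BB} ⇒ {{}{B}B}   [B -> { B }]
{{}{B}B} ⇒ {{}{BB}B}   [B -> B B]
{{}{BB}B} ⇒ {{}{{}B}B}   [B -> { }]
{{}{{}B}B} ⇒ {{}{{}{}}B}   [B -> { }]
{{}{{}{}}B} ⇒ {{}{{}{}}BB}   [B -> B B]
{{}{{}{}}BB} ⇒ {{}{{}{}}{}B}   [B -> { }]
{{}{{}{}}{}B} ⇒ {{}{{}{}}{}{}}   [B -> { }]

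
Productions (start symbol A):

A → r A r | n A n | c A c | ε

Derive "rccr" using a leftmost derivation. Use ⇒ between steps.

A ⇒ rAr ⇒ rcAcr ⇒ rccr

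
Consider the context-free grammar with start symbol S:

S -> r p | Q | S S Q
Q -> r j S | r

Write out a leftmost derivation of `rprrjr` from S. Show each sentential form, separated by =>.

S => SSQ => rpSQ => rpQQ => rprQ => rprrjS => rprrjQ => rprrjr

S => SSQ   [S -> S S Q]
SSQ => rpSQ   [S -> r p]
rpSQ => rpQQ   [S -> Q]
rpQQ => rprQ   [Q -> r]
rprQ => rprrjS   [Q -> r j S]
rprrjS => rprrjQ   [S -> Q]
rprrjQ => rprrjr   [Q -> r]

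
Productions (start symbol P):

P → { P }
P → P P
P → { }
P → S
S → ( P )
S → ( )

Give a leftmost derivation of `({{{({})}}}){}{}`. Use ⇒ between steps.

P ⇒ PP   [P → P P]
PP ⇒ PPP   [P → P P]
PPP ⇒ SPP   [P → S]
SPP ⇒ (P)PP   [S → ( P )]
(P)PP ⇒ ({P})PP   [P → { P }]
({P})PP ⇒ ({{P}})PP   [P → { P }]
({{P}})PP ⇒ ({{{P}}})PP   [P → { P }]
({{{P}}})PP ⇒ ({{{S}}})PP   [P → S]
({{{S}}})PP ⇒ ({{{(P)}}})PP   [S → ( P )]
({{{(P)}}})PP ⇒ ({{{({})}}})PP   [P → { }]
({{{({})}}})PP ⇒ ({{{({})}}}){}P   [P → { }]
({{{({})}}}){}P ⇒ ({{{({})}}}){}{}   [P → { }]

P⇒PP⇒PPP⇒SPP⇒(P)PP⇒({P})PP⇒({{P}})PP⇒({{{P}}})PP⇒({{{S}}})PP⇒({{{(P)}}})PP⇒({{{({})}}})PP⇒({{{({})}}}){}P⇒({{{({})}}}){}{}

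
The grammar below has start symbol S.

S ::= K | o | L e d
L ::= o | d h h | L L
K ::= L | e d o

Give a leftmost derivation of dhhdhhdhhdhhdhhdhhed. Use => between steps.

S => Led => LLed => LLLed => LLLLed => dhhLLLed => dhhdhhLLed => dhhdhhLLLed => dhhdhhLLLLed => dhhdhhdhhLLLed => dhhdhhdhhdhhLLed => dhhdhhdhhdhhdhhLed => dhhdhhdhhdhhdhhdhhed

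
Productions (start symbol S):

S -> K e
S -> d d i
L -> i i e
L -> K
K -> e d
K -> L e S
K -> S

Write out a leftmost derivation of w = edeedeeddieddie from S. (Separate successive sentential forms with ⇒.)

S⇒Ke⇒LeSe⇒KeSe⇒LeSeSe⇒KeSeSe⇒LeSeSeSe⇒KeSeSeSe⇒edeSeSeSe⇒edeKeeSeSe⇒edeedeeSeSe⇒edeedeeddieSe⇒edeedeeddieddie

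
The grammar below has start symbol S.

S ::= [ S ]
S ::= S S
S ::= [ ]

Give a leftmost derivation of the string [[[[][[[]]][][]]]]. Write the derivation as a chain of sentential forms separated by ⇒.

S ⇒ [S] ⇒ [[S]] ⇒ [[[S]]] ⇒ [[[SS]]] ⇒ [[[SSS]]] ⇒ [[[SSSS]]] ⇒ [[[[]SSS]]] ⇒ [[[[][S]SS]]] ⇒ [[[[][[S]]SS]]] ⇒ [[[[][[[]]]SS]]] ⇒ [[[[][[[]]][]S]]] ⇒ [[[[][[[]]][][]]]]

S ⇒ [S]   [S ::= [ S ]]
[S] ⇒ [[S]]   [S ::= [ S ]]
[[S]] ⇒ [[[S]]]   [S ::= [ S ]]
[[[S]]] ⇒ [[[SS]]]   [S ::= S S]
[[[SS]]] ⇒ [[[SSS]]]   [S ::= S S]
[[[SSS]]] ⇒ [[[SSSS]]]   [S ::= S S]
[[[SSSS]]] ⇒ [[[[]SSS]]]   [S ::= [ ]]
[[[[]SSS]]] ⇒ [[[[][S]SS]]]   [S ::= [ S ]]
[[[[][S]SS]]] ⇒ [[[[][[S]]SS]]]   [S ::= [ S ]]
[[[[][[S]]SS]]] ⇒ [[[[][[[]]]SS]]]   [S ::= [ ]]
[[[[][[[]]]SS]]] ⇒ [[[[][[[]]][]S]]]   [S ::= [ ]]
[[[[][[[]]][]S]]] ⇒ [[[[][[[]]][][]]]]   [S ::= [ ]]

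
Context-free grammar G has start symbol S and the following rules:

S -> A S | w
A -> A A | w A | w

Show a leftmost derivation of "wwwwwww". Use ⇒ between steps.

S⇒AS⇒wAS⇒wwS⇒wwAS⇒wwAAS⇒wwwAAS⇒wwwwAAS⇒wwwwwAS⇒wwwwwwS⇒wwwwwww

S ⇒ AS   [S -> A S]
AS ⇒ wAS   [A -> w A]
wAS ⇒ wwS   [A -> w]
wwS ⇒ wwAS   [S -> A S]
wwAS ⇒ wwAAS   [A -> A A]
wwAAS ⇒ wwwAAS   [A -> w A]
wwwAAS ⇒ wwwwAAS   [A -> w A]
wwwwAAS ⇒ wwwwwAS   [A -> w]
wwwwwAS ⇒ wwwwwwS   [A -> w]
wwwwwwS ⇒ wwwwwww   [S -> w]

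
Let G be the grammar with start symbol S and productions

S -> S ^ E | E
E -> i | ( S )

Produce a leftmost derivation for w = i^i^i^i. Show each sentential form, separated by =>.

S => S^E => S^E^E => S^E^E^E => E^E^E^E => i^E^E^E => i^i^E^E => i^i^i^E => i^i^i^i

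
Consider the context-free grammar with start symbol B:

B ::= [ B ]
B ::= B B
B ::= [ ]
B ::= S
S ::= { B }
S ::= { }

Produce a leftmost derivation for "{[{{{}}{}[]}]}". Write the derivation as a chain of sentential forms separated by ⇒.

B ⇒ S ⇒ {B} ⇒ {[B]} ⇒ {[S]} ⇒ {[{B}]} ⇒ {[{BB}]} ⇒ {[{SB}]} ⇒ {[{{B}B}]} ⇒ {[{{S}B}]} ⇒ {[{{{}}B}]} ⇒ {[{{{}}BB}]} ⇒ {[{{{}}SB}]} ⇒ {[{{{}}{}B}]} ⇒ {[{{{}}{}[]}]}

B ⇒ S   [B ::= S]
S ⇒ {B}   [S ::= { B }]
{B} ⇒ {[B]}   [B ::= [ B ]]
{[B]} ⇒ {[S]}   [B ::= S]
{[S]} ⇒ {[{B}]}   [S ::= { B }]
{[{B}]} ⇒ {[{BB}]}   [B ::= B B]
{[{BB}]} ⇒ {[{SB}]}   [B ::= S]
{[{SB}]} ⇒ {[{{B}B}]}   [S ::= { B }]
{[{{B}B}]} ⇒ {[{{S}B}]}   [B ::= S]
{[{{S}B}]} ⇒ {[{{{}}B}]}   [S ::= { }]
{[{{{}}B}]} ⇒ {[{{{}}BB}]}   [B ::= B B]
{[{{{}}BB}]} ⇒ {[{{{}}SB}]}   [B ::= S]
{[{{{}}SB}]} ⇒ {[{{{}}{}B}]}   [S ::= { }]
{[{{{}}{}B}]} ⇒ {[{{{}}{}[]}]}   [B ::= [ ]]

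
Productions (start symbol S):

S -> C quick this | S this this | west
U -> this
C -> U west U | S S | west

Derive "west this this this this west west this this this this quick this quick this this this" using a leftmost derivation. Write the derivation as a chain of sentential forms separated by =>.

S => S this this => C quick this this this => S S quick this this this => S this this S quick this this this => S this this this this S quick this this this => west this this this this S quick this this this => west this this this this C quick this quick this this this => west this this this this S S quick this quick this this this => west this this this this west S quick this quick this this this => west this this this this west S this this quick this quick this this this => west this this this this west S this this this this quick this quick this this this => west this this this this west west this this this this quick this quick this this this

S => S this this   [S -> S this this]
S this this => C quick this this this   [S -> C quick this]
C quick this this this => S S quick this this this   [C -> S S]
S S quick this this this => S this this S quick this this this   [S -> S this this]
S this this S quick this this this => S this this this this S quick this this this   [S -> S this this]
S this this this this S quick this this this => west this this this this S quick this this this   [S -> west]
west this this this this S quick this this this => west this this this this C quick this quick this this this   [S -> C quick this]
west this this this this C quick this quick this this this => west this this this this S S quick this quick this this this   [C -> S S]
west this this this this S S quick this quick this this this => west this this this this west S quick this quick this this this   [S -> west]
west this this this this west S quick this quick this this this => west this this this this west S this this quick this quick this this this   [S -> S this this]
west this this this this west S this this quick this quick this this this => west this this this this west S this this this this quick this quick this this this   [S -> S this this]
west this this this this west S this this this this quick this quick this this this => west this this this this west west this this this this quick this quick this this this   [S -> west]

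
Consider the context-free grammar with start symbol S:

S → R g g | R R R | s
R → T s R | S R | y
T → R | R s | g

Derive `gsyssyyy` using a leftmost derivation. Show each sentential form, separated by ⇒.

S ⇒ RRR   [S → R R R]
RRR ⇒ TsRRR   [R → T s R]
TsRRR ⇒ RssRRR   [T → R s]
RssRRR ⇒ TsRssRRR   [R → T s R]
TsRssRRR ⇒ gsRssRRR   [T → g]
gsRssRRR ⇒ gsyssRRR   [R → y]
gsyssRRR ⇒ gsyssyRR   [R → y]
gsyssyRR ⇒ gsyssyyR   [R → y]
gsyssyyR ⇒ gsyssyyy   [R → y]

S ⇒ RRR ⇒ TsRRR ⇒ RssRRR ⇒ TsRssRRR ⇒ gsRssRRR ⇒ gsyssRRR ⇒ gsyssyRR ⇒ gsyssyyR ⇒ gsyssyyy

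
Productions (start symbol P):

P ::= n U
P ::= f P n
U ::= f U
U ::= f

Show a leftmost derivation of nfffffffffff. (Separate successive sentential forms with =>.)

P => nU => nfU => nffU => nfffU => nffffU => nfffffU => nffffffU => nfffffffU => nffffffffU => nfffffffffU => nffffffffffU => nfffffffffff

P => nU   [P ::= n U]
nU => nfU   [U ::= f U]
nfU => nffU   [U ::= f U]
nffU => nfffU   [U ::= f U]
nfffU => nffffU   [U ::= f U]
nffffU => nfffffU   [U ::= f U]
nfffffU => nffffffU   [U ::= f U]
nffffffU => nfffffffU   [U ::= f U]
nfffffffU => nffffffffU   [U ::= f U]
nffffffffU => nfffffffffU   [U ::= f U]
nfffffffffU => nffffffffffU   [U ::= f U]
nffffffffffU => nfffffffffff   [U ::= f]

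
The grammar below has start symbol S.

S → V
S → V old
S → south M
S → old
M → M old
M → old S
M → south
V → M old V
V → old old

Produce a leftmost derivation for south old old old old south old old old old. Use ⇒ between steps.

S ⇒ V old   [S → V old]
V old ⇒ M old V old   [V → M old V]
M old V old ⇒ M old old V old   [M → M old]
M old old V old ⇒ M old old old V old   [M → M old]
M old old old V old ⇒ M old old old old V old   [M → M old]
M old old old old V old ⇒ south old old old old V old   [M → south]
south old old old old V old ⇒ south old old old old M old V old   [V → M old V]
south old old old old M old V old ⇒ south old old old old south old V old   [M → south]
south old old old old south old V old ⇒ south old old old old south old old old old   [V → old old]

S ⇒ V old ⇒ M old V old ⇒ M old old V old ⇒ M old old old V old ⇒ M old old old old V old ⇒ south old old old old V old ⇒ south old old old old M old V old ⇒ south old old old old south old V old ⇒ south old old old old south old old old old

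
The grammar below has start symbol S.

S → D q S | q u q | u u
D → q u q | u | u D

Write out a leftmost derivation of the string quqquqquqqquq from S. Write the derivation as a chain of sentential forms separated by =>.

S => DqS => quqqS => quqqDqS => quqquqS => quqquqDqS => quqquqquqqS => quqquqquqqquq

S => DqS   [S → D q S]
DqS => quqqS   [D → q u q]
quqqS => quqqDqS   [S → D q S]
quqqDqS => quqquqS   [D → u]
quqquqS => quqquqDqS   [S → D q S]
quqquqDqS => quqquqquqqS   [D → q u q]
quqquqquqqS => quqquqquqqquq   [S → q u q]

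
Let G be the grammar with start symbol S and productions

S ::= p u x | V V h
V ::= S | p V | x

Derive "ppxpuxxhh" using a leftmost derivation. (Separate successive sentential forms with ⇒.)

S ⇒ VVh   [S ::= V V h]
VVh ⇒ pVVh   [V ::= p V]
pVVh ⇒ ppVVh   [V ::= p V]
ppVVh ⇒ ppxVh   [V ::= x]
ppxVh ⇒ ppxSh   [V ::= S]
ppxSh ⇒ ppxVVhh   [S ::= V V h]
ppxVVhh ⇒ ppxSVhh   [V ::= S]
ppxSVhh ⇒ ppxpuxVhh   [S ::= p u x]
ppxpuxVhh ⇒ ppxpuxxhh   [V ::= x]

S⇒VVh⇒pVVh⇒ppVVh⇒ppxVh⇒ppxSh⇒ppxVVhh⇒ppxSVhh⇒ppxpuxVhh⇒ppxpuxxhh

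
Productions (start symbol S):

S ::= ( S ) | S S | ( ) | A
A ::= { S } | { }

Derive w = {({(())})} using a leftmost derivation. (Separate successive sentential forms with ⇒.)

S ⇒ A ⇒ {S} ⇒ {(S)} ⇒ {(A)} ⇒ {({S})} ⇒ {({(S)})} ⇒ {({(())})}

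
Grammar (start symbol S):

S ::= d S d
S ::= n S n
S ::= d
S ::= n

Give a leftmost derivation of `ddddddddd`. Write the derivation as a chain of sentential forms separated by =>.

S => dSd => ddSdd => dddSddd => ddddSdddd => ddddddddd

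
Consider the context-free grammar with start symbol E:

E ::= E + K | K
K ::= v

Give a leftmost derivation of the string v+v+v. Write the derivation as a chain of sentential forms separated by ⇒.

E ⇒ E+K   [E ::= E + K]
E+K ⇒ E+K+K   [E ::= E + K]
E+K+K ⇒ K+K+K   [E ::= K]
K+K+K ⇒ v+K+K   [K ::= v]
v+K+K ⇒ v+v+K   [K ::= v]
v+v+K ⇒ v+v+v   [K ::= v]

E ⇒ E+K ⇒ E+K+K ⇒ K+K+K ⇒ v+K+K ⇒ v+v+K ⇒ v+v+v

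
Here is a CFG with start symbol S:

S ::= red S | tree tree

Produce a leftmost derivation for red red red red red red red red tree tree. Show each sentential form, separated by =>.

S => red S   [S ::= red S]
red S => red red S   [S ::= red S]
red red S => red red red S   [S ::= red S]
red red red S => red red red red S   [S ::= red S]
red red red red S => red red red red red S   [S ::= red S]
red red red red red S => red red red red red red S   [S ::= red S]
red red red red red red S => red red red red red red red S   [S ::= red S]
red red red red red red red S => red red red red red red red red S   [S ::= red S]
red red red red red red red red S => red red red red red red red red tree tree   [S ::= tree tree]

S => red S => red red S => red red red S => red red red red S => red red red red red S => red red red red red red S => red red red red red red red S => red red red red red red red red S => red red red red red red red red tree tree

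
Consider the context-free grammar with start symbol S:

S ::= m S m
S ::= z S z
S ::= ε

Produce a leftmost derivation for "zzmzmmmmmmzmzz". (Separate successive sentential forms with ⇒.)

S⇒zSz⇒zzSzz⇒zzmSmzz⇒zzmzSzmzz⇒zzmzmSmzmzz⇒zzmzmmSmmzmzz⇒zzmzmmmSmmmzmzz⇒zzmzmmmmmmzmzz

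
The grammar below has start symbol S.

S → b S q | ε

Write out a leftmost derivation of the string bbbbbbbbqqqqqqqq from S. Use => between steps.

S => bSq => bbSqq => bbbSqqq => bbbbSqqqq => bbbbbSqqqqq => bbbbbbSqqqqqq => bbbbbbbSqqqqqqq => bbbbbbbbSqqqqqqqq => bbbbbbbbqqqqqqqq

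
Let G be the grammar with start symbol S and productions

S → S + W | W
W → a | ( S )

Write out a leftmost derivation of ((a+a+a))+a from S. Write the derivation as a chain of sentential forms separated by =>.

S => S+W   [S → S + W]
S+W => W+W   [S → W]
W+W => (S)+W   [W → ( S )]
(S)+W => (W)+W   [S → W]
(W)+W => ((S))+W   [W → ( S )]
((S))+W => ((S+W))+W   [S → S + W]
((S+W))+W => ((S+W+W))+W   [S → S + W]
((S+W+W))+W => ((W+W+W))+W   [S → W]
((W+W+W))+W => ((a+W+W))+W   [W → a]
((a+W+W))+W => ((a+a+W))+W   [W → a]
((a+a+W))+W => ((a+a+a))+W   [W → a]
((a+a+a))+W => ((a+a+a))+a   [W → a]

S => S+W => W+W => (S)+W => (W)+W => ((S))+W => ((S+W))+W => ((S+W+W))+W => ((W+W+W))+W => ((a+W+W))+W => ((a+a+W))+W => ((a+a+a))+W => ((a+a+a))+a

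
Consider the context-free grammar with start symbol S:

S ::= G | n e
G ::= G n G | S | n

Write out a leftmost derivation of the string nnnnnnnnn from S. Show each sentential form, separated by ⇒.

S ⇒ G ⇒ GnG ⇒ GnGnG ⇒ GnGnGnG ⇒ GnGnGnGnG ⇒ nnGnGnGnG ⇒ nnnnGnGnG ⇒ nnnnnnGnG ⇒ nnnnnnnnG ⇒ nnnnnnnnn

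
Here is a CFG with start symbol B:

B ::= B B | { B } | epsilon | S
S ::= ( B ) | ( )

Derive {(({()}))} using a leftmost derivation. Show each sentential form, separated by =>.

B => BB   [B ::= B B]
BB => {B}B   [B ::= { B }]
{B}B => {S}B   [B ::= S]
{S}B => {(B)}B   [S ::= ( B )]
{(B)}B => {(S)}B   [B ::= S]
{(S)}B => {((B))}B   [S ::= ( B )]
{((B))}B => {(({B}))}B   [B ::= { B }]
{(({B}))}B => {(({BB}))}B   [B ::= B B]
{(({BB}))}B => {(({SB}))}B   [B ::= S]
{(({SB}))}B => {(({()B}))}B   [S ::= ( )]
{(({()B}))}B => {(({()}))}B   [B ::= epsilon]
{(({()}))}B => {(({()}))}   [B ::= epsilon]

B=>BB=>{B}B=>{S}B=>{(B)}B=>{(S)}B=>{((B))}B=>{(({B}))}B=>{(({BB}))}B=>{(({SB}))}B=>{(({()B}))}B=>{(({()}))}B=>{(({()}))}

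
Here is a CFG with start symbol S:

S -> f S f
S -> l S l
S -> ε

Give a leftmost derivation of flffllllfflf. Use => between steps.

S => fSf   [S -> f S f]
fSf => flSlf   [S -> l S l]
flSlf => flfSflf   [S -> f S f]
flfSflf => flffSfflf   [S -> f S f]
flffSfflf => flfflSlfflf   [S -> l S l]
flfflSlfflf => flffllSllfflf   [S -> l S l]
flffllSllfflf => flffllllfflf   [S -> ε]

S=>fSf=>flSlf=>flfSflf=>flffSfflf=>flfflSlfflf=>flffllSllfflf=>flffllllfflf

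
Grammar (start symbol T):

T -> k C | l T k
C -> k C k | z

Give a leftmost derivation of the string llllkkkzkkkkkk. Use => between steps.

T => lTk => llTkk => lllTkkk => llllTkkkk => llllkCkkkk => llllkkCkkkkk => llllkkkCkkkkkk => llllkkkzkkkkkk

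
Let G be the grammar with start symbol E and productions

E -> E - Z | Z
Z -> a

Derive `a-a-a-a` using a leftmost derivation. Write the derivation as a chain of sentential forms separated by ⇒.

E ⇒ E-Z ⇒ E-Z-Z ⇒ E-Z-Z-Z ⇒ Z-Z-Z-Z ⇒ a-Z-Z-Z ⇒ a-a-Z-Z ⇒ a-a-a-Z ⇒ a-a-a-a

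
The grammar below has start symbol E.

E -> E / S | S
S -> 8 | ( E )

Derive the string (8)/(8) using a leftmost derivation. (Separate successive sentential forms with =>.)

E => E/S => S/S => (E)/S => (S)/S => (8)/S => (8)/(E) => (8)/(S) => (8)/(8)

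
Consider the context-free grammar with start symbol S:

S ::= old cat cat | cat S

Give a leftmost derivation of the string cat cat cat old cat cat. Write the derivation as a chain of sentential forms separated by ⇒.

S ⇒ cat S   [S ::= cat S]
cat S ⇒ cat cat S   [S ::= cat S]
cat cat S ⇒ cat cat cat S   [S ::= cat S]
cat cat cat S ⇒ cat cat cat old cat cat   [S ::= old cat cat]

S ⇒ cat S ⇒ cat cat S ⇒ cat cat cat S ⇒ cat cat cat old cat cat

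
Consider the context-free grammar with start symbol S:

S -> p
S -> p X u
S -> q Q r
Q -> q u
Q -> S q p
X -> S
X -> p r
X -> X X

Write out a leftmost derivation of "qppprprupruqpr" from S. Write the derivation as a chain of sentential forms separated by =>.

S => qQr => qSqpr => qpXuqpr => qpXXuqpr => qpSXuqpr => qppXuXuqpr => qppXXuXuqpr => qppprXuXuqpr => qppprpruXuqpr => qppprprupruqpr

S => qQr   [S -> q Q r]
qQr => qSqpr   [Q -> S q p]
qSqpr => qpXuqpr   [S -> p X u]
qpXuqpr => qpXXuqpr   [X -> X X]
qpXXuqpr => qpSXuqpr   [X -> S]
qpSXuqpr => qppXuXuqpr   [S -> p X u]
qppXuXuqpr => qppXXuXuqpr   [X -> X X]
qppXXuXuqpr => qppprXuXuqpr   [X -> p r]
qppprXuXuqpr => qppprpruXuqpr   [X -> p r]
qppprpruXuqpr => qppprprupruqpr   [X -> p r]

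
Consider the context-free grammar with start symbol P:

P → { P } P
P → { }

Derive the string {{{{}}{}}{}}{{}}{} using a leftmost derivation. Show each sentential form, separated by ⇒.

P ⇒ {P}P ⇒ {{P}P}P ⇒ {{{P}P}P}P ⇒ {{{{}}P}P}P ⇒ {{{{}}{}}P}P ⇒ {{{{}}{}}{}}P ⇒ {{{{}}{}}{}}{P}P ⇒ {{{{}}{}}{}}{{}}P ⇒ {{{{}}{}}{}}{{}}{}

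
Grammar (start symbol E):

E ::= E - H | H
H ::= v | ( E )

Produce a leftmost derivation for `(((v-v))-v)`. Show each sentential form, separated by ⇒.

E ⇒ H   [E ::= H]
H ⇒ (E)   [H ::= ( E )]
(E) ⇒ (E-H)   [E ::= E - H]
(E-H) ⇒ (H-H)   [E ::= H]
(H-H) ⇒ ((E)-H)   [H ::= ( E )]
((E)-H) ⇒ ((H)-H)   [E ::= H]
((H)-H) ⇒ (((E))-H)   [H ::= ( E )]
(((E))-H) ⇒ (((E-H))-H)   [E ::= E - H]
(((E-H))-H) ⇒ (((H-H))-H)   [E ::= H]
(((H-H))-H) ⇒ (((v-H))-H)   [H ::= v]
(((v-H))-H) ⇒ (((v-v))-H)   [H ::= v]
(((v-v))-H) ⇒ (((v-v))-v)   [H ::= v]

E ⇒ H ⇒ (E) ⇒ (E-H) ⇒ (H-H) ⇒ ((E)-H) ⇒ ((H)-H) ⇒ (((E))-H) ⇒ (((E-H))-H) ⇒ (((H-H))-H) ⇒ (((v-H))-H) ⇒ (((v-v))-H) ⇒ (((v-v))-v)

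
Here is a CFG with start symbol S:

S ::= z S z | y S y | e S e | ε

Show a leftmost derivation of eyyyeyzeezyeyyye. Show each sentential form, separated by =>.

S => eSe => eySye => eyySyye => eyyySyyye => eyyyeSeyyye => eyyyeySyeyyye => eyyyeyzSzyeyyye => eyyyeyzeSezyeyyye => eyyyeyzeezyeyyye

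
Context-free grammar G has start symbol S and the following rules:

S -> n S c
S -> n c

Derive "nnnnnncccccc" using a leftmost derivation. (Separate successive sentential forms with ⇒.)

S ⇒ nSc ⇒ nnScc ⇒ nnnSccc ⇒ nnnnScccc ⇒ nnnnnSccccc ⇒ nnnnnncccccc

S ⇒ nSc   [S -> n S c]
nSc ⇒ nnScc   [S -> n S c]
nnScc ⇒ nnnSccc   [S -> n S c]
nnnSccc ⇒ nnnnScccc   [S -> n S c]
nnnnScccc ⇒ nnnnnSccccc   [S -> n S c]
nnnnnSccccc ⇒ nnnnnncccccc   [S -> n c]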